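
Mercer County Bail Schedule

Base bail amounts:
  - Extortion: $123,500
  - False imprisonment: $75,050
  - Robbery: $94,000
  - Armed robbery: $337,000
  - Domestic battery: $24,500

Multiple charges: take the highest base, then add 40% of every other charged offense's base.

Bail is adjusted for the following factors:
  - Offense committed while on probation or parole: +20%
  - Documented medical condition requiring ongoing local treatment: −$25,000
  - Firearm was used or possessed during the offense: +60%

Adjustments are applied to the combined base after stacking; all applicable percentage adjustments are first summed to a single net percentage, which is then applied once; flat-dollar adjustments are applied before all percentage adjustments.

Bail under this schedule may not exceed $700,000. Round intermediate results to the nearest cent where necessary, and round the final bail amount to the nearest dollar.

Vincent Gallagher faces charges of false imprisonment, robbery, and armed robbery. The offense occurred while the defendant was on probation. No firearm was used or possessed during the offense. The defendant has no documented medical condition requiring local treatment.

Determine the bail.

Base amounts from the schedule: false imprisonment $75,050; robbery $94,000; armed robbery $337,000.
Stacking rule: highest base plus 40% of each additional charge. Highest is armed robbery at $337,000. Additional: $75,050 × 40% = $30,020; $94,000 × 40% = $37,600. Combined base = $337,000 + $67,620 = $404,620.
Offense committed while on probation or parole (+20%): $404,620 × 1.2 = $485,544.
$485,544 is within the $700,000 maximum.

$485,544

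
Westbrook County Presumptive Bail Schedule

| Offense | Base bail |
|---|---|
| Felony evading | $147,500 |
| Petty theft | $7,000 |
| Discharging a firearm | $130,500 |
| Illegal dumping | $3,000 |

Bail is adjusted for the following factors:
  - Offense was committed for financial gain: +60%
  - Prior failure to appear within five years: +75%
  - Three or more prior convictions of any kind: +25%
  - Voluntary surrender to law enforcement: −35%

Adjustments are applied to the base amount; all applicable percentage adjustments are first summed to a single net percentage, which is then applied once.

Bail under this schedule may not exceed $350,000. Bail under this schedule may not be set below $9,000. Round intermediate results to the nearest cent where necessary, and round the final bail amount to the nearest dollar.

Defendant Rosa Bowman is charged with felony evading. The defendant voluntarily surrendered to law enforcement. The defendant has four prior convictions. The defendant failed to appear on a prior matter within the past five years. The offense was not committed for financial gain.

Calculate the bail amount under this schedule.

Base amounts from the schedule: felony evading $147,500.
Single charge. Combined base = $147,500.
Net percentage adjustment: +75% +25% −35% = +65%. $147,500 × 1.65 = $243,375.
$243,375 is within the $350,000 maximum.
$243,375 is at or above the $9,000 minimum.

$243,375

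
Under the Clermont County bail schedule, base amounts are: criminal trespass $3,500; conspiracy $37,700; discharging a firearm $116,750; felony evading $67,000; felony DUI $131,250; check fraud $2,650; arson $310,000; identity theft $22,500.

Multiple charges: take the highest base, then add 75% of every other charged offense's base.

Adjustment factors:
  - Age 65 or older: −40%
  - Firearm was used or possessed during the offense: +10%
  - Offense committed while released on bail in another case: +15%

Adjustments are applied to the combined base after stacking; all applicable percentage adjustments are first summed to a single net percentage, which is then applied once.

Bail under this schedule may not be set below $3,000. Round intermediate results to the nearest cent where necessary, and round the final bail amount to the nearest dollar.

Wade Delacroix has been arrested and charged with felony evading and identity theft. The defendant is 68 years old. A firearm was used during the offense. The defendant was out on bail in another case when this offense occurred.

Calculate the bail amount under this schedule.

Base amounts from the schedule: felony evading $67,000; identity theft $22,500.
Stacking rule: highest base plus 75% of each additional charge. Highest is felony evading at $67,000. Additional: $22,500 × 75% = $16,875. Combined base = $67,000 + $16,875 = $83,875.
Net percentage adjustment: −40% +10% +15% = −15%. $83,875 × 0.85 = $71,293.75.
$71,293.75 is at or above the $3,000 minimum.
Rounded to the nearest dollar: $71,294.

$71,294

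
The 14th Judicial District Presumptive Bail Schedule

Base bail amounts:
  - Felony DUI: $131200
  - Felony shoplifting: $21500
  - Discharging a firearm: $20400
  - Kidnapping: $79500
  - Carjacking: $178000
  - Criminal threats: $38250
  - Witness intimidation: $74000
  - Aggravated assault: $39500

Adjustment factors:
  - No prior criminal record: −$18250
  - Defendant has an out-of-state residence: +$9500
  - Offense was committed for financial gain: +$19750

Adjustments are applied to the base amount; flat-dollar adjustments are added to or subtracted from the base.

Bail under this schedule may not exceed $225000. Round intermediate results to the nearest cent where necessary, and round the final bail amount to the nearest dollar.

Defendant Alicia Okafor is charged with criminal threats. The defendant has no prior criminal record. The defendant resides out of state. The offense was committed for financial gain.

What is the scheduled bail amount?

$49250

Base amounts from the schedule: criminal threats $38250.
Single charge. Combined base = $38250.
No prior criminal record (−$18250 flat): $38250 − $18250 = $20000.
Defendant has an out-of-state residence (+$9500 flat): $20000 + $9500 = $29500.
Offense was committed for financial gain (+$19750 flat): $29500 + $19750 = $49250.
$49250 is within the $225000 maximum.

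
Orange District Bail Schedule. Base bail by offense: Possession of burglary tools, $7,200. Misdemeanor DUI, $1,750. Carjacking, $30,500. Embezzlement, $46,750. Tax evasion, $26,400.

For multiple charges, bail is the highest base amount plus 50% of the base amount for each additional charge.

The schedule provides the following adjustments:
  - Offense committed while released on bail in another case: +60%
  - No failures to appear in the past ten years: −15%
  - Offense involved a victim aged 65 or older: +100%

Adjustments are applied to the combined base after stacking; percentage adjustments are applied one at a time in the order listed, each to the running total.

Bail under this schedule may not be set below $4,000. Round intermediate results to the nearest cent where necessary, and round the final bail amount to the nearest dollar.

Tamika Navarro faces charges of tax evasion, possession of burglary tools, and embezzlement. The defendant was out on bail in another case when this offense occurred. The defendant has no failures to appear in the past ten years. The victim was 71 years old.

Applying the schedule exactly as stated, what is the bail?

$172,856

Base amounts from the schedule: tax evasion $26,400; possession of burglary tools $7,200; embezzlement $46,750.
Stacking rule: highest base plus 50% of each additional charge. Highest is embezzlement at $46,750. Additional: $26,400 × 50% = $13,200; $7,200 × 50% = $3,600. Combined base = $46,750 + $16,800 = $63,550.
Offense committed while released on bail in another case (+60%): $63,550 × 1.6 = $101,680.
No failures to appear in the past ten years (−15%): $101,680 × 0.85 = $86,428.
Offense involved a victim aged 65 or older (+100%): $86,428 × 2 = $172,856.
$172,856 is at or above the $4,000 minimum.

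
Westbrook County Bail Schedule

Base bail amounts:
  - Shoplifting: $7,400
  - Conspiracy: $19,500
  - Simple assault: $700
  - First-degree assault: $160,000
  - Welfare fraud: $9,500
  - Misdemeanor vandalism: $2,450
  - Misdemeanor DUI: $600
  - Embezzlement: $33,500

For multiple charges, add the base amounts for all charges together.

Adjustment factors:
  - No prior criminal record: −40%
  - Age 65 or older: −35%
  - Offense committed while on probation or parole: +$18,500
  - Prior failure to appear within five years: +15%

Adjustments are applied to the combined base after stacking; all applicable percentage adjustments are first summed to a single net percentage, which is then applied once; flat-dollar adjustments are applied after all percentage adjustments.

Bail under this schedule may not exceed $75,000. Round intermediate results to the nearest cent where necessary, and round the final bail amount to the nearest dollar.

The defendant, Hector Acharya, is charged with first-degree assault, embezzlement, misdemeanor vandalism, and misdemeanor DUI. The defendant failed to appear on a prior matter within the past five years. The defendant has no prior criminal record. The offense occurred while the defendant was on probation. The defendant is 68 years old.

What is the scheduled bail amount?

Base amounts from the schedule: first-degree assault $160,000; embezzlement $33,500; misdemeanor vandalism $2,450; misdemeanor DUI $600.
Stacking rule: sum of all bases. $160,000 + $33,500 + $2,450 + $600 = $196,550.
Net percentage adjustment: −40% −35% +15% = −60%. $196,550 × 0.4 = $78,620.
Offense committed while on probation or parole (+$18,500 flat): $78,620 + $18,500 = $97,120.
Result $97,120 exceeds the maximum of $75,000; bail is capped at $75,000.

$75,000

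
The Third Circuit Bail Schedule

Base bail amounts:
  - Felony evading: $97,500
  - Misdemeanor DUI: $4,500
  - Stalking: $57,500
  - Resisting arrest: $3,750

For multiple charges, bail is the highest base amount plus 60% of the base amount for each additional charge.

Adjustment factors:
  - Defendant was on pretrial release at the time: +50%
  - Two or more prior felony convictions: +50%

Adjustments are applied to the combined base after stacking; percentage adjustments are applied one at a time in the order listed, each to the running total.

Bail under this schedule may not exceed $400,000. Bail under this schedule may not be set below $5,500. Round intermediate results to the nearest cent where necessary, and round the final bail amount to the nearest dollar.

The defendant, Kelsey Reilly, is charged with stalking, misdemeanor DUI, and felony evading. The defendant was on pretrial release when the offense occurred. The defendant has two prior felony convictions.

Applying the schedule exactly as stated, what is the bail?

Base amounts from the schedule: stalking $57,500; misdemeanor DUI $4,500; felony evading $97,500.
Stacking rule: highest base plus 60% of each additional charge. Highest is felony evading at $97,500. Additional: $57,500 × 60% = $34,500; $4,500 × 60% = $2,700. Combined base = $97,500 + $37,200 = $134,700.
Defendant was on pretrial release at the time (+50%): $134,700 × 1.5 = $202,050.
Two or more prior felony convictions (+50%): $202,050 × 1.5 = $303,075.
$303,075 is within the $400,000 maximum.
$303,075 is at or above the $5,500 minimum.

$303,075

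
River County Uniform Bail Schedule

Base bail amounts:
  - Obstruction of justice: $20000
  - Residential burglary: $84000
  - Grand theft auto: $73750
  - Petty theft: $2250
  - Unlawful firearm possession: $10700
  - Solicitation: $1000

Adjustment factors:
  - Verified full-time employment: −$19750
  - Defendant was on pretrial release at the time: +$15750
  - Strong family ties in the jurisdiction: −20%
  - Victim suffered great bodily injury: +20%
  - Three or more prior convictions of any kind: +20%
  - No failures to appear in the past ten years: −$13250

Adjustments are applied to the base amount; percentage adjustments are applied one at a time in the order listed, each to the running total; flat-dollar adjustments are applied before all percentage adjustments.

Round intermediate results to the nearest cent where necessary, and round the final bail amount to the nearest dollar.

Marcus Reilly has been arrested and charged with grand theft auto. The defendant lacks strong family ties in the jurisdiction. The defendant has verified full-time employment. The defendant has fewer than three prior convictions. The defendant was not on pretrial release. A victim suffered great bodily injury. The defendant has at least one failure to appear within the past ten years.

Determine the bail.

Base amounts from the schedule: grand theft auto $73750.
Single charge. Combined base = $73750.
Verified full-time employment (−$19750 flat): $73750 − $19750 = $54000.
Victim suffered great bodily injury (+20%): $54000 × 1.2 = $64800.

$64800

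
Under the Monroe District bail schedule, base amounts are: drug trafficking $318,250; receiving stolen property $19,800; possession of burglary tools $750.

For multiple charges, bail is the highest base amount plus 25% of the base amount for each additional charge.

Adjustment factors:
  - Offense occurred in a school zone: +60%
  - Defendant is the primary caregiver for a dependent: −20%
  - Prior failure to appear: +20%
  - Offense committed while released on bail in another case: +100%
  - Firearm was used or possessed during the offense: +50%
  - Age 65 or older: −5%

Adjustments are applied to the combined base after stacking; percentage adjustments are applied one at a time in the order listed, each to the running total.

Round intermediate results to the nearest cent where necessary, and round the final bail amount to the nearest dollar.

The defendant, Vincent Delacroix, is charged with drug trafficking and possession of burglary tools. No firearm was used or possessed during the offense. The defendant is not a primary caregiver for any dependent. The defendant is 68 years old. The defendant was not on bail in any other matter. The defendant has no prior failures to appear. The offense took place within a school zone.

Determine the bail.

Base amounts from the schedule: drug trafficking $318,250; possession of burglary tools $750.
Stacking rule: highest base plus 25% of each additional charge. Highest is drug trafficking at $318,250. Additional: $750 × 25% = $187.50. Combined base = $318,250 + $187.50 = $318,437.50.
Offense occurred in a school zone (+60%): $318,437.50 × 1.6 = $509,500.
Age 65 or older (−5%): $509,500 × 0.95 = $484,025.

$484,025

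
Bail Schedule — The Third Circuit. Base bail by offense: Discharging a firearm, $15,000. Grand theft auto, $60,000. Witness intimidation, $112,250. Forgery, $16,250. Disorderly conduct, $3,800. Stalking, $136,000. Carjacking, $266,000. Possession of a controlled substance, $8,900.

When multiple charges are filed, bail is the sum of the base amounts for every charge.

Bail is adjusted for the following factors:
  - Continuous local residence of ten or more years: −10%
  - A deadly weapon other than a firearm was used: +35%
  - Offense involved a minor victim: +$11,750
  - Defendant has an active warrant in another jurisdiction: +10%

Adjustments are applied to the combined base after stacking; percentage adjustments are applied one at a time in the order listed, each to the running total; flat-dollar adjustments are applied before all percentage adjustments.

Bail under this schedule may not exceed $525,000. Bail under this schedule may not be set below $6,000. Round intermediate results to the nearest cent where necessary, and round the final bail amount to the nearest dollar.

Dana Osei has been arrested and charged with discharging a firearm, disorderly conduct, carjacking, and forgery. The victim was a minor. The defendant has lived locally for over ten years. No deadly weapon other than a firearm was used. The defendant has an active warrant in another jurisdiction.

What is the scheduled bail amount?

$309,672

Base amounts from the schedule: discharging a firearm $15,000; disorderly conduct $3,800; carjacking $266,000; forgery $16,250.
Stacking rule: sum of all bases. $15,000 + $3,800 + $266,000 + $16,250 = $301,050.
Offense involved a minor victim (+$11,750 flat): $301,050 + $11,750 = $312,800.
Continuous local residence of ten or more years (−10%): $312,800 × 0.9 = $281,520.
Defendant has an active warrant in another jurisdiction (+10%): $281,520 × 1.1 = $309,672.
$309,672 is within the $525,000 maximum.
$309,672 is at or above the $6,000 minimum.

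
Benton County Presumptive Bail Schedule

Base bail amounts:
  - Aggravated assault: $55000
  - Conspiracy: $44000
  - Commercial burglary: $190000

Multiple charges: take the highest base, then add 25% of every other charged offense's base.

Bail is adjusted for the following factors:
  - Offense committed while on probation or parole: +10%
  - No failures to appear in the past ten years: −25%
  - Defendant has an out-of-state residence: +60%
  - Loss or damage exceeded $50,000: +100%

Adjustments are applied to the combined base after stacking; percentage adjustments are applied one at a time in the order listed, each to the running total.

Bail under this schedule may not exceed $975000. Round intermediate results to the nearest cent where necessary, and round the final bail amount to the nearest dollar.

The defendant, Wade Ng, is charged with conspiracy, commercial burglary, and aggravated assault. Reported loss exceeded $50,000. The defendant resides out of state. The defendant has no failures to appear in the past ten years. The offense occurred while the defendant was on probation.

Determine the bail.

$566940

Base amounts from the schedule: conspiracy $44000; commercial burglary $190000; aggravated assault $55000.
Stacking rule: highest base plus 25% of each additional charge. Highest is commercial burglary at $190000. Additional: $44000 × 25% = $11000; $55000 × 25% = $13750. Combined base = $190000 + $24750 = $214750.
Offense committed while on probation or parole (+10%): $214750 × 1.1 = $236225.
No failures to appear in the past ten years (−25%): $236225 × 0.75 = $177168.75.
Defendant has an out-of-state residence (+60%): $177168.75 × 1.6 = $283470.
Loss or damage exceeded $50,000 (+100%): $283470 × 2 = $566940.
$566940 is within the $975000 maximum.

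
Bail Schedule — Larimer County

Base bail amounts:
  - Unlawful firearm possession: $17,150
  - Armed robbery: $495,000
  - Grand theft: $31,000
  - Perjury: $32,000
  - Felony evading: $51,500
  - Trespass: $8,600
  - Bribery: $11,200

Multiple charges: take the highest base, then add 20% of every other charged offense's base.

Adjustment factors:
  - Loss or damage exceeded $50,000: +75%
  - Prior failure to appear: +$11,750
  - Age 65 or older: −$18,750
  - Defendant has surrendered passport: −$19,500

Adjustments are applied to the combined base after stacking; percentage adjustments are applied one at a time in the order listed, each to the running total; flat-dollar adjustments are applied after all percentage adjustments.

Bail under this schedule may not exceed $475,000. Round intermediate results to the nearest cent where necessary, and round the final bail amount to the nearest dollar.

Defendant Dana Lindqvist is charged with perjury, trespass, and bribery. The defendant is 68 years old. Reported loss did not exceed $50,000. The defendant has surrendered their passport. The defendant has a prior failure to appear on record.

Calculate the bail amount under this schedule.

$9,460

Base amounts from the schedule: perjury $32,000; trespass $8,600; bribery $11,200.
Stacking rule: highest base plus 20% of each additional charge. Highest is perjury at $32,000. Additional: $8,600 × 20% = $1,720; $11,200 × 20% = $2,240. Combined base = $32,000 + $3,960 = $35,960.
Prior failure to appear (+$11,750 flat): $35,960 + $11,750 = $47,710.
Age 65 or older (−$18,750 flat): $47,710 − $18,750 = $28,960.
Defendant has surrendered passport (−$19,500 flat): $28,960 − $19,500 = $9,460.
$9,460 is within the $475,000 maximum.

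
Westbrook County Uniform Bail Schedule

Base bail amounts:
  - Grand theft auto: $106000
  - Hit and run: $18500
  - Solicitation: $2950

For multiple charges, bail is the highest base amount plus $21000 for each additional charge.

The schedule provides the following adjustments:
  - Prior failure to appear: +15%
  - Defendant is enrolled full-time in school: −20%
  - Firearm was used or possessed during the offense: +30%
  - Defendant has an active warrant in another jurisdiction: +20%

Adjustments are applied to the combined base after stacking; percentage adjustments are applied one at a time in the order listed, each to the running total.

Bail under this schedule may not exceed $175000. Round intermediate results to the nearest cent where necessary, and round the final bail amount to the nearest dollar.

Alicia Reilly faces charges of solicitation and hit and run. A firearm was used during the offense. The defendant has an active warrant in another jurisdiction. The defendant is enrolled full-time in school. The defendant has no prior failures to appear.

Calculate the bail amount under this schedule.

Base amounts from the schedule: solicitation $2950; hit and run $18500.
Stacking rule: highest base plus $21000 per additional charge. Highest is hit and run at $18500; 1 additional charge → +$21000. Combined base = $39500.
Defendant is enrolled full-time in school (−20%): $39500 × 0.8 = $31600.
Firearm was used or possessed during the offense (+30%): $31600 × 1.3 = $41080.
Defendant has an active warrant in another jurisdiction (+20%): $41080 × 1.2 = $49296.
$49296 is within the $175000 maximum.

$49296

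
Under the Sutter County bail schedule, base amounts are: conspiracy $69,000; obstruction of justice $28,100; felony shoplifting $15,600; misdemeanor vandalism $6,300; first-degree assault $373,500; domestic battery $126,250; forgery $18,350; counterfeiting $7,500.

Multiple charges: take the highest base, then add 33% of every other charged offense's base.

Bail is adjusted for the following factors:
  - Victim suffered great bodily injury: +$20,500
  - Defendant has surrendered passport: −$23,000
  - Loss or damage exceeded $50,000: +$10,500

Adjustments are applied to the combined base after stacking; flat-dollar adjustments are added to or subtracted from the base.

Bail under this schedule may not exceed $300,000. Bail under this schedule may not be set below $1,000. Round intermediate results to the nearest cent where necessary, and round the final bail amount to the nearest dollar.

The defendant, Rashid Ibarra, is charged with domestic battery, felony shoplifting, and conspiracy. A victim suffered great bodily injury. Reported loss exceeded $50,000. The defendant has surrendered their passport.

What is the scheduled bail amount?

Base amounts from the schedule: domestic battery $126,250; felony shoplifting $15,600; conspiracy $69,000.
Stacking rule: highest base plus 33% of each additional charge. Highest is domestic battery at $126,250. Additional: $15,600 × 33% = $5,148; $69,000 × 33% = $22,770. Combined base = $126,250 + $27,918 = $154,168.
Victim suffered great bodily injury (+$20,500 flat): $154,168 + $20,500 = $174,668.
Defendant has surrendered passport (−$23,000 flat): $174,668 − $23,000 = $151,668.
Loss or damage exceeded $50,000 (+$10,500 flat): $151,668 + $10,500 = $162,168.
$162,168 is within the $300,000 maximum.
$162,168 is at or above the $1,000 minimum.

$162,168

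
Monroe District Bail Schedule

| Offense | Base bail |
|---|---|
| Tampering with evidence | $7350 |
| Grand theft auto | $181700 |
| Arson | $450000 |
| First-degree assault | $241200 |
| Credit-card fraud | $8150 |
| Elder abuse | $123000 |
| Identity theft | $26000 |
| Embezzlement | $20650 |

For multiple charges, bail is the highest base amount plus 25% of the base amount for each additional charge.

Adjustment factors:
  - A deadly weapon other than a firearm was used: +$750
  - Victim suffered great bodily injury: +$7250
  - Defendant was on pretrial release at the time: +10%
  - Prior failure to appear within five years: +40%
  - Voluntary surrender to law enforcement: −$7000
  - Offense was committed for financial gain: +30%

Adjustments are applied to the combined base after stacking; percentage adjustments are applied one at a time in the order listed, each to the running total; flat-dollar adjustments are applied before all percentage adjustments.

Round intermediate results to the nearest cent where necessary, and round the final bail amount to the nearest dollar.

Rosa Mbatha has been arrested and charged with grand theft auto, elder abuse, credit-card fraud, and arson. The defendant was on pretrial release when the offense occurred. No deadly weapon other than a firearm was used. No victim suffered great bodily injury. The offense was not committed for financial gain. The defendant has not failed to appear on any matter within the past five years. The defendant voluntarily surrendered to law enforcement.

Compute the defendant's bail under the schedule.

$573334

Base amounts from the schedule: grand theft auto $181700; elder abuse $123000; credit-card fraud $8150; arson $450000.
Stacking rule: highest base plus 25% of each additional charge. Highest is arson at $450000. Additional: $181700 × 25% = $45425; $123000 × 25% = $30750; $8150 × 25% = $2037.50. Combined base = $450000 + $78212.50 = $528212.50.
Voluntary surrender to law enforcement (−$7000 flat): $528212.50 − $7000 = $521212.50.
Defendant was on pretrial release at the time (+10%): $521212.50 × 1.1 = $573333.75.
Rounded to the nearest dollar: $573334.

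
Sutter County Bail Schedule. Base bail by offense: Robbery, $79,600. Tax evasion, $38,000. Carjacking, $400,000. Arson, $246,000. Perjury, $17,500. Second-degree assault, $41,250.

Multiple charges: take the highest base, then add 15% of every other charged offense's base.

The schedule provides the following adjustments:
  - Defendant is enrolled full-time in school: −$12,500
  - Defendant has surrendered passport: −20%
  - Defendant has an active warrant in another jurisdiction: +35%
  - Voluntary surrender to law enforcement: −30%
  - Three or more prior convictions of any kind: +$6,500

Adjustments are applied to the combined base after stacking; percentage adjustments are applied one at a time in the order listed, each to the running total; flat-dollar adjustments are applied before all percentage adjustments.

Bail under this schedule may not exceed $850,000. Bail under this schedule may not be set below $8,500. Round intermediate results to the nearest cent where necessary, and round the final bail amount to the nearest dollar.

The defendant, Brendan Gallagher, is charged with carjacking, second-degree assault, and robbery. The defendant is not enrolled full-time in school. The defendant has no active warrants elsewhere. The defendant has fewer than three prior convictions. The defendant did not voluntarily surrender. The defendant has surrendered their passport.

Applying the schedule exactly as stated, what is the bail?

Base amounts from the schedule: carjacking $400,000; second-degree assault $41,250; robbery $79,600.
Stacking rule: highest base plus 15% of each additional charge. Highest is carjacking at $400,000. Additional: $41,250 × 15% = $6,187.50; $79,600 × 15% = $11,940. Combined base = $400,000 + $18,127.50 = $418,127.50.
Defendant has surrendered passport (−20%): $418,127.50 × 0.8 = $334,502.
$334,502 is within the $850,000 maximum.
$334,502 is at or above the $8,500 minimum.

$334,502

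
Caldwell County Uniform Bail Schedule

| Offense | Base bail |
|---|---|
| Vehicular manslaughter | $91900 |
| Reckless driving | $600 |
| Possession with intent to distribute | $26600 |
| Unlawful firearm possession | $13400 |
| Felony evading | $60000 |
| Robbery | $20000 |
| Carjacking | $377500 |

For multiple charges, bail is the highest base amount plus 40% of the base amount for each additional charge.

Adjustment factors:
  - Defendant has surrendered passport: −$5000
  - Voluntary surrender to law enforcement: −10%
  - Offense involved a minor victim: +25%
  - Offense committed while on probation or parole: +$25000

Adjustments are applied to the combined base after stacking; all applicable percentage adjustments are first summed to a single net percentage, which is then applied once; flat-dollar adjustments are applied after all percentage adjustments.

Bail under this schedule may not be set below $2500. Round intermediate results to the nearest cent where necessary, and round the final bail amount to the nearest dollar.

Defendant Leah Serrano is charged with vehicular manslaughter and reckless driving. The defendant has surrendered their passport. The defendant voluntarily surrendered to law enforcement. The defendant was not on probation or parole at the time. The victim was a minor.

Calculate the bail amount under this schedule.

$100961

Base amounts from the schedule: vehicular manslaughter $91900; reckless driving $600.
Stacking rule: highest base plus 40% of each additional charge. Highest is vehicular manslaughter at $91900. Additional: $600 × 40% = $240. Combined base = $91900 + $240 = $92140.
Net percentage adjustment: −10% +25% = +15%. $92140 × 1.15 = $105961.
Defendant has surrendered passport (−$5000 flat): $105961 − $5000 = $100961.
$100961 is at or above the $2500 minimum.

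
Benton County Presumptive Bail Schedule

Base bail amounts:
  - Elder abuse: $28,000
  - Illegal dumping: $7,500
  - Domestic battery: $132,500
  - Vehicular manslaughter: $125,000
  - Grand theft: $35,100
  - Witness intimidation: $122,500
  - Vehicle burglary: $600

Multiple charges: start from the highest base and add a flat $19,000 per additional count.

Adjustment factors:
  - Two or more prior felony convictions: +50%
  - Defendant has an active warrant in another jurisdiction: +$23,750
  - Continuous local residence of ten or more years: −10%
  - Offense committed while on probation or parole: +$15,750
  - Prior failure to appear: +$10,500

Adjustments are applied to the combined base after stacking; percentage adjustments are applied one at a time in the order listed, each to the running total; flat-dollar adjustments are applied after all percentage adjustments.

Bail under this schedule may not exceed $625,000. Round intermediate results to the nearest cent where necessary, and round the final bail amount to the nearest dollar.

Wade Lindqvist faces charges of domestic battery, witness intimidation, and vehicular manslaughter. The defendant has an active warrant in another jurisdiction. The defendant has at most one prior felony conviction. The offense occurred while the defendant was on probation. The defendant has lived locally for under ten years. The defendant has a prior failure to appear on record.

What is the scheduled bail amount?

Base amounts from the schedule: domestic battery $132,500; witness intimidation $122,500; vehicular manslaughter $125,000.
Stacking rule: highest base plus $19,000 per additional charge. Highest is domestic battery at $132,500; 2 additional charges → +$38,000. Combined base = $170,500.
Defendant has an active warrant in another jurisdiction (+$23,750 flat): $170,500 + $23,750 = $194,250.
Offense committed while on probation or parole (+$15,750 flat): $194,250 + $15,750 = $210,000.
Prior failure to appear (+$10,500 flat): $210,000 + $10,500 = $220,500.
$220,500 is within the $625,000 maximum.

$220,500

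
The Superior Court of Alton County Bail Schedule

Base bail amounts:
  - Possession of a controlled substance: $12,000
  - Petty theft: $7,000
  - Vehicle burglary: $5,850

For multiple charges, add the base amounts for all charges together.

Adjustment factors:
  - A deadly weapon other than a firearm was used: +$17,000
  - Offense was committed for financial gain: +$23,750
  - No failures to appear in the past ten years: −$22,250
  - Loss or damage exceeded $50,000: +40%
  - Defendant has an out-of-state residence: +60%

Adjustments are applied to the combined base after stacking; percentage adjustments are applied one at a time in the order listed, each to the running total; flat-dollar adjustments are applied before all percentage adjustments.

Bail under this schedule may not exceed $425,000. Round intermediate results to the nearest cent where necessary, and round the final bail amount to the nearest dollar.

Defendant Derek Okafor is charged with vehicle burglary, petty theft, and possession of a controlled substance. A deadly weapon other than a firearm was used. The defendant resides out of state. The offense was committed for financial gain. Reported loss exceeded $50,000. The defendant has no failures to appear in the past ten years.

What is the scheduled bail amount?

Base amounts from the schedule: vehicle burglary $5,850; petty theft $7,000; possession of a controlled substance $12,000.
Stacking rule: sum of all bases. $5,850 + $7,000 + $12,000 = $24,850.
A deadly weapon other than a firearm was used (+$17,000 flat): $24,850 + $17,000 = $41,850.
Offense was committed for financial gain (+$23,750 flat): $41,850 + $23,750 = $65,600.
No failures to appear in the past ten years (−$22,250 flat): $65,600 − $22,250 = $43,350.
Loss or damage exceeded $50,000 (+40%): $43,350 × 1.4 = $60,690.
Defendant has an out-of-state residence (+60%): $60,690 × 1.6 = $97,104.
$97,104 is within the $425,000 maximum.

$97,104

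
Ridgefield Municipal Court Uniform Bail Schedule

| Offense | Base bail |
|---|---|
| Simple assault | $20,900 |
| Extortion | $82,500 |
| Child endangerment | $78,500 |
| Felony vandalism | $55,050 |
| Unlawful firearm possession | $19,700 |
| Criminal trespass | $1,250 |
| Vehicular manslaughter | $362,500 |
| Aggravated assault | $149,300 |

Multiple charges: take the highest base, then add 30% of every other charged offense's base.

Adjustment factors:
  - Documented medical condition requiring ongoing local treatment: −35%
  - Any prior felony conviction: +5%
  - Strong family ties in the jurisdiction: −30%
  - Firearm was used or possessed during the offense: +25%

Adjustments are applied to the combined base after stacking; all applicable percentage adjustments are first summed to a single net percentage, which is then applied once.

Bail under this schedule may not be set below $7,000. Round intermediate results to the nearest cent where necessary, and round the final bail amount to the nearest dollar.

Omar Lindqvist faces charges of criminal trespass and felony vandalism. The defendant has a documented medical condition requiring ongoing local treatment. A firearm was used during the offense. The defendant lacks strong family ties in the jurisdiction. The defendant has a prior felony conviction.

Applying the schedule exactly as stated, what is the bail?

Base amounts from the schedule: criminal trespass $1,250; felony vandalism $55,050.
Stacking rule: highest base plus 30% of each additional charge. Highest is felony vandalism at $55,050. Additional: $1,250 × 30% = $375. Combined base = $55,050 + $375 = $55,425.
Net percentage adjustment: −35% +5% +25% = −5%. $55,425 × 0.95 = $52,653.75.
$52,653.75 is at or above the $7,000 minimum.
Rounded to the nearest dollar: $52,654.

$52,654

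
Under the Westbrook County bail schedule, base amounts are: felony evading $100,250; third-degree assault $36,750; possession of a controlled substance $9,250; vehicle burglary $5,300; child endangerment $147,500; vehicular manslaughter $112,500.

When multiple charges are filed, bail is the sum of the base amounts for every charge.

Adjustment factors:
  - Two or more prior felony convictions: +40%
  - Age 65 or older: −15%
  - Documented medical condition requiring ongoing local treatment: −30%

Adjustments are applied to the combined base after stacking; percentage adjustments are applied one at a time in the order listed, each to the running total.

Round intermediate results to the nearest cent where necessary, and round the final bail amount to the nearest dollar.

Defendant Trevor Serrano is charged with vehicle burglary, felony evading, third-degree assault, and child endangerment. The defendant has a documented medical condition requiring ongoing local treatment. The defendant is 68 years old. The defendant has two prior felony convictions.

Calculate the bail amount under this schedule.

Base amounts from the schedule: vehicle burglary $5,300; felony evading $100,250; third-degree assault $36,750; child endangerment $147,500.
Stacking rule: sum of all bases. $5,300 + $100,250 + $36,750 + $147,500 = $289,800.
Two or more prior felony convictions (+40%): $289,800 × 1.4 = $405,720.
Age 65 or older (−15%): $405,720 × 0.85 = $344,862.
Documented medical condition requiring ongoing local treatment (−30%): $344,862 × 0.7 = $241,403.40.
Rounded to the nearest dollar: $241,403.

$241,403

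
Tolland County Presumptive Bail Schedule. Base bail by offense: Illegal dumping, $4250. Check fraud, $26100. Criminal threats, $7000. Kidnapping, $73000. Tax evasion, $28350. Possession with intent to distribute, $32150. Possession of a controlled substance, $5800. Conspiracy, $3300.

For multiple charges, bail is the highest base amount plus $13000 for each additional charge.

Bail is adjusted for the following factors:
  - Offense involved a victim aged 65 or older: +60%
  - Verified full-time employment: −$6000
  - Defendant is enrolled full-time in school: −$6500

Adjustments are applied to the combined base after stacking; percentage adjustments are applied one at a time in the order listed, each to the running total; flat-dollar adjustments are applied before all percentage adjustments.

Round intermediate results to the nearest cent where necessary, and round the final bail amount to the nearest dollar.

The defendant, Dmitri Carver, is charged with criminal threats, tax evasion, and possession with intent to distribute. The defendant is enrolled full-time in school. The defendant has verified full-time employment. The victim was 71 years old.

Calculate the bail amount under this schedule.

Base amounts from the schedule: criminal threats $7000; tax evasion $28350; possession with intent to distribute $32150.
Stacking rule: highest base plus $13000 per additional charge. Highest is possession with intent to distribute at $32150; 2 additional charges → +$26000. Combined base = $58150.
Verified full-time employment (−$6000 flat): $58150 − $6000 = $52150.
Defendant is enrolled full-time in school (−$6500 flat): $52150 − $6500 = $45650.
Offense involved a victim aged 65 or older (+60%): $45650 × 1.6 = $73040.

$73040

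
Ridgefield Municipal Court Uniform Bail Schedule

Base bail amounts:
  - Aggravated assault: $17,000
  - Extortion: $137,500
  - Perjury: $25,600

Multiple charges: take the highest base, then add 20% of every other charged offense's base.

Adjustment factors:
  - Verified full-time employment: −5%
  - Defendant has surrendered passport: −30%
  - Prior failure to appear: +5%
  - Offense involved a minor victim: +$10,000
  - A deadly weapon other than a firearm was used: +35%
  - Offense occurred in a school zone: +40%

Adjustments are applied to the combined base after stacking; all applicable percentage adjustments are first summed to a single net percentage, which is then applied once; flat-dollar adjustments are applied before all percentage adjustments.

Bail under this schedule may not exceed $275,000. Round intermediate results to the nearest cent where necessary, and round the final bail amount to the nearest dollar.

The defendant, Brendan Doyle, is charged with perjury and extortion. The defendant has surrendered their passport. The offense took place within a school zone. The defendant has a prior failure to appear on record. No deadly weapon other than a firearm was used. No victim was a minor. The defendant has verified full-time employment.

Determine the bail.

Base amounts from the schedule: perjury $25,600; extortion $137,500.
Stacking rule: highest base plus 20% of each additional charge. Highest is extortion at $137,500. Additional: $25,600 × 20% = $5,120. Combined base = $137,500 + $5,120 = $142,620.
Net percentage adjustment: −5% −30% +5% +40% = +10%. $142,620 × 1.1 = $156,882.
$156,882 is within the $275,000 maximum.

$156,882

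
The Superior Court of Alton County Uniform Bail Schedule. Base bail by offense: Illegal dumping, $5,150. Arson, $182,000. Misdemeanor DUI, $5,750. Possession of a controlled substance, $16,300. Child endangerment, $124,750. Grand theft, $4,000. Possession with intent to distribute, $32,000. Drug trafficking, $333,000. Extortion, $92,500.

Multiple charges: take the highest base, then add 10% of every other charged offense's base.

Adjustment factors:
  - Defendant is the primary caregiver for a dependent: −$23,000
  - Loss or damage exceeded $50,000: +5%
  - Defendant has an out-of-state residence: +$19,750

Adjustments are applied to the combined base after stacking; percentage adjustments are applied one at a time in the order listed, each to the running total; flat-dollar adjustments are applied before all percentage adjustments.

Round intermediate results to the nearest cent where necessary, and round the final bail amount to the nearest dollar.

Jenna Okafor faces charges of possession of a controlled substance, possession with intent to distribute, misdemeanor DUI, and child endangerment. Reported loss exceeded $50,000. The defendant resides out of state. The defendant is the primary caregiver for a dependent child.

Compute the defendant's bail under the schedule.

$133,250

Base amounts from the schedule: possession of a controlled substance $16,300; possession with intent to distribute $32,000; misdemeanor DUI $5,750; child endangerment $124,750.
Stacking rule: highest base plus 10% of each additional charge. Highest is child endangerment at $124,750. Additional: $16,300 × 10% = $1,630; $32,000 × 10% = $3,200; $5,750 × 10% = $575. Combined base = $124,750 + $5,405 = $130,155.
Defendant is the primary caregiver for a dependent (−$23,000 flat): $130,155 − $23,000 = $107,155.
Defendant has an out-of-state residence (+$19,750 flat): $107,155 + $19,750 = $126,905.
Loss or damage exceeded $50,000 (+5%): $126,905 × 1.05 = $133,250.25.
Rounded to the nearest dollar: $133,250.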